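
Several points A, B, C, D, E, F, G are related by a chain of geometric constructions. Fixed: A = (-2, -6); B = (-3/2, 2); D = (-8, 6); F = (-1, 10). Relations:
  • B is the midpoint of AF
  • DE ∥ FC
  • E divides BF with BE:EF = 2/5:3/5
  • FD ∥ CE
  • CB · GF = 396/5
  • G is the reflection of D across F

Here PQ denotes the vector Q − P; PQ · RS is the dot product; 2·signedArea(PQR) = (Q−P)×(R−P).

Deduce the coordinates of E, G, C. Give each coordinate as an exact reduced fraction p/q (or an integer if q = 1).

C = (57/10, 46/5)
E = (-13/10, 26/5)
G = (6, 14)

1. E_x = -13/10  [E divides BF with BE:EF = 2/5:3/5]
2. E_y = 26/5  [E divides BF with BE:EF = 2/5:3/5]
   → E = (-13/10, 26/5)
3. G_x = 6  [G is the reflection of D across F]
4. G_y = 14  [G is the reflection of D across F]
   → G = (6, 14)
5. C_x = 57/10  [FD ∥ CE ∩ DE ∥ FC]
6. C_y = 46/5  [FD ∥ CE ∩ DE ∥ FC]
   → C = (57/10, 46/5)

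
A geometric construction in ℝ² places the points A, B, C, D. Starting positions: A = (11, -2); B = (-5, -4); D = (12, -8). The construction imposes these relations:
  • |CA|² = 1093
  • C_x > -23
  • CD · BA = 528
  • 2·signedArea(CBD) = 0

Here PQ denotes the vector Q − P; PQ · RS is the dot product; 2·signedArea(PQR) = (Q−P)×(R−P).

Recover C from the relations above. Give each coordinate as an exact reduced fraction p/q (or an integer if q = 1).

1. C_x = -22  [2·signedArea(CBD) = 0 ∩ CD · BA = 528]
2. C_y = 0  [2·signedArea(CBD) = 0 ∩ CD · BA = 528]
   → C = (-22, 0)

C = (-22, 0)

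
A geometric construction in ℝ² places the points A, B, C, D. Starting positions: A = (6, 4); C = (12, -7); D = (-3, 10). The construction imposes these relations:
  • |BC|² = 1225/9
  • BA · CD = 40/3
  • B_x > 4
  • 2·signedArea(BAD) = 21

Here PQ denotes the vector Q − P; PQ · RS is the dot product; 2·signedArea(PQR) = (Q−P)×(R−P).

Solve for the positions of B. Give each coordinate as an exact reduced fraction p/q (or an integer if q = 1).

1. B_x = 5  [BA · CD = 40/3 ∩ 2·signedArea(BAD) = 21]
2. B_y = 7/3  [BA · CD = 40/3 ∩ 2·signedArea(BAD) = 21]
   → B = (5, 7/3)

B = (5, 7/3)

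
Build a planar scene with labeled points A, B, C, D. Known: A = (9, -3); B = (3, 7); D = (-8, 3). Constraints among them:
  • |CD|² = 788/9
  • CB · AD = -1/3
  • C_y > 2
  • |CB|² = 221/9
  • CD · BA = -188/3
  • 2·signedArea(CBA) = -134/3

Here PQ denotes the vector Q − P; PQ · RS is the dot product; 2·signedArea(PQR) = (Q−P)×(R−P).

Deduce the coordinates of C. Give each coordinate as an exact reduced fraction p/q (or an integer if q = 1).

C = (4/3, 7/3)

1. C_x = 4/3  [CB · AD = -1/3 ∩ 2·signedArea(CBA) = -134/3]
2. C_y = 7/3  [CB · AD = -1/3 ∩ 2·signedArea(CBA) = -134/3]
   → C = (4/3, 7/3)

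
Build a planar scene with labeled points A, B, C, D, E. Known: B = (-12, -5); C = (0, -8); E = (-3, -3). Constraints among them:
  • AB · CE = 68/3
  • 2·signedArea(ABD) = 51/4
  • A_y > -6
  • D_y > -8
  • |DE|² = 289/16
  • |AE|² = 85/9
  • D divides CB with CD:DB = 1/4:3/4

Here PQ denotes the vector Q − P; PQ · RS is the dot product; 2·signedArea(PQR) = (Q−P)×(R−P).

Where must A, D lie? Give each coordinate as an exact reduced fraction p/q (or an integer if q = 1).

A = (-5, -16/3)
D = (-3, -29/4)

1. D_x = -3  [D divides CB with CD:DB = 1/4:3/4]
2. D_y = -29/4  [D divides CB with CD:DB = 1/4:3/4]
   → D = (-3, -29/4)
3. A_x = -5  [AB · CE = 68/3 ∩ 2·signedArea(ABD) = 51/4]
4. A_y = -16/3  [AB · CE = 68/3 ∩ 2·signedArea(ABD) = 51/4]
   → A = (-5, -16/3)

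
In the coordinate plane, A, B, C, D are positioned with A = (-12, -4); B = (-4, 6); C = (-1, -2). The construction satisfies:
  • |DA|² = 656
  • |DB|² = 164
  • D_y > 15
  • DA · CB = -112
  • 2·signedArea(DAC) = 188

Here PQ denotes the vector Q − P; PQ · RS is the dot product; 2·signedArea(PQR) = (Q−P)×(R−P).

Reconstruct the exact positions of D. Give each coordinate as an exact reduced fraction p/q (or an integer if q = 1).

1. D_x = 4  [2·signedArea(DAC) = 188 ∩ DA · CB = -112]
2. D_y = 16  [2·signedArea(DAC) = 188 ∩ DA · CB = -112]
   → D = (4, 16)

D = (4, 16)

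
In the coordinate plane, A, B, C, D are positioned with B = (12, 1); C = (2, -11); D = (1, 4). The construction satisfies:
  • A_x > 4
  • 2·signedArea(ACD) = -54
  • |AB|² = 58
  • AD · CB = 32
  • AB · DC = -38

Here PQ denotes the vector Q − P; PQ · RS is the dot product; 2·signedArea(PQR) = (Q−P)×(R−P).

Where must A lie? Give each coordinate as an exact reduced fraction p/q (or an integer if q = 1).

1. A_x = 5  [AD · CB = 32 ∩ 2·signedArea(ACD) = -54]
2. A_y = -2  [AD · CB = 32 ∩ 2·signedArea(ACD) = -54]
   → A = (5, -2)

A = (5, -2)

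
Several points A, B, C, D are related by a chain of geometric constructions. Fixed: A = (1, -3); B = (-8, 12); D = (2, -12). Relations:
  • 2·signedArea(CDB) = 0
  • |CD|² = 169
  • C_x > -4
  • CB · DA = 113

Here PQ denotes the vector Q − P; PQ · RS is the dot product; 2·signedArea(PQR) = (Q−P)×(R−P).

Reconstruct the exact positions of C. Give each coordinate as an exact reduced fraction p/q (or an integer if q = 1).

1. C_x = -3  [2·signedArea(CDB) = 0 ∩ CB · DA = 113]
2. C_y = 0  [2·signedArea(CDB) = 0 ∩ CB · DA = 113]
   → C = (-3, 0)

C = (-3, 0)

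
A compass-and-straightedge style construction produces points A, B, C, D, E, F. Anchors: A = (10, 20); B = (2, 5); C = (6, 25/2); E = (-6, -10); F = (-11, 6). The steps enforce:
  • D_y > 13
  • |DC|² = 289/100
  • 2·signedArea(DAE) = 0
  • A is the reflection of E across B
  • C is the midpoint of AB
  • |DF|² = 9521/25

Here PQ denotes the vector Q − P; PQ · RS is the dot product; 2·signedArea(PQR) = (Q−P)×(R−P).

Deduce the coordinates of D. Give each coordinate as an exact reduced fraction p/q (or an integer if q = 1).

1. D_x = 34/5  [line 30·x + -16·y + 20 = 0 ∩ |DF|² = 9521/25]
2. D_y = 14  [line 30·x + -16·y + 20 = 0 ∩ |DF|² = 9521/25]
   → D = (34/5, 14)

D = (34/5, 14)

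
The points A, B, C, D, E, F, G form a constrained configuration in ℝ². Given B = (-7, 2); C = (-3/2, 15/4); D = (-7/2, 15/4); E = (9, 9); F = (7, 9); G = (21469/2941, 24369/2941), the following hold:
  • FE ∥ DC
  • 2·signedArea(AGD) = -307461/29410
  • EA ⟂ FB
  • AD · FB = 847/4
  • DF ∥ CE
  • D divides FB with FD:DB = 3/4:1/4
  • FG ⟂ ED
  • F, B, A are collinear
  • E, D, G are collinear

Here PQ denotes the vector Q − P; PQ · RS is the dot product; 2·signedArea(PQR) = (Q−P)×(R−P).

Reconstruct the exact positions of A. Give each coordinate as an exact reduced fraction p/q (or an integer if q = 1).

A = (43/5, 49/5)

1. A_x = 43/5  [F, B, A are collinear ∩ EA ⟂ FB]
2. A_y = 49/5  [F, B, A are collinear ∩ EA ⟂ FB]
   → A = (43/5, 49/5)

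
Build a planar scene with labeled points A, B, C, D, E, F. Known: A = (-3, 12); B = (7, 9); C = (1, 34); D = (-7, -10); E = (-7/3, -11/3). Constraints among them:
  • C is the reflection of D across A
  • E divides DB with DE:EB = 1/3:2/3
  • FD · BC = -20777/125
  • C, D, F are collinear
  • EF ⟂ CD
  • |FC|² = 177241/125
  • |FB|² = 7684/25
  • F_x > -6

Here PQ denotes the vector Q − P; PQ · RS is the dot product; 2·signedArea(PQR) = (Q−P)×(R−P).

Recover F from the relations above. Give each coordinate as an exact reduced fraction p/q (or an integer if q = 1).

F = (-717/125, -381/125)

1. F_x = -717/125  [C, D, F are collinear ∩ EF ⟂ CD]
2. F_y = -381/125  [C, D, F are collinear ∩ EF ⟂ CD]
   → F = (-717/125, -381/125)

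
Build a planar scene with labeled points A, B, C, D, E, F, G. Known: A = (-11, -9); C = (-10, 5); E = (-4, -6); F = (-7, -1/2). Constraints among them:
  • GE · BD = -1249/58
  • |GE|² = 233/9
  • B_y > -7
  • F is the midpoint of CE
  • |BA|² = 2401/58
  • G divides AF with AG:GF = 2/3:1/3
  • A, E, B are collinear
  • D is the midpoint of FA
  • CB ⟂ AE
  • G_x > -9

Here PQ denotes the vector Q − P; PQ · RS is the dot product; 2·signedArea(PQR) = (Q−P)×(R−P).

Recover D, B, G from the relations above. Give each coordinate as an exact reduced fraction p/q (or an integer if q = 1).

B = (-295/58, -375/58)
D = (-9, -19/4)
G = (-25/3, -10/3)

1. D_x = -9  [D is the midpoint of FA]
2. D_y = -19/4  [D is the midpoint of FA]
   → D = (-9, -19/4)
3. B_x = -295/58  [A, E, B are collinear ∩ CB ⟂ AE]
4. B_y = -375/58  [A, E, B are collinear ∩ CB ⟂ AE]
   → B = (-295/58, -375/58)
5. G_x = -25/3  [G divides AF with AG:GF = 2/3:1/3]
6. G_y = -10/3  [G divides AF with AG:GF = 2/3:1/3]
   → G = (-25/3, -10/3)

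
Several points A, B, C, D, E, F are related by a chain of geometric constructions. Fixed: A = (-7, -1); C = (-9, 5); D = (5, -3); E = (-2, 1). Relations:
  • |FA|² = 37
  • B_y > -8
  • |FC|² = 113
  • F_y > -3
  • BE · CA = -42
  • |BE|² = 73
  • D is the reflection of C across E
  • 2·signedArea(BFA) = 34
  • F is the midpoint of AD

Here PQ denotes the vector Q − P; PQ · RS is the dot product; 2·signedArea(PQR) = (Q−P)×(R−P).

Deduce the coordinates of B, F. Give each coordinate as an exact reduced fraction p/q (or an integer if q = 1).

B = (-5, -7)
F = (-1, -2)

1. F_x = -1  [F is the midpoint of AD]
2. F_y = -2  [F is the midpoint of AD]
   → F = (-1, -2)
3. B_x = -5  [2·signedArea(BFA) = 34 ∩ BE · CA = -42]
4. B_y = -7  [2·signedArea(BFA) = 34 ∩ BE · CA = -42]
   → B = (-5, -7)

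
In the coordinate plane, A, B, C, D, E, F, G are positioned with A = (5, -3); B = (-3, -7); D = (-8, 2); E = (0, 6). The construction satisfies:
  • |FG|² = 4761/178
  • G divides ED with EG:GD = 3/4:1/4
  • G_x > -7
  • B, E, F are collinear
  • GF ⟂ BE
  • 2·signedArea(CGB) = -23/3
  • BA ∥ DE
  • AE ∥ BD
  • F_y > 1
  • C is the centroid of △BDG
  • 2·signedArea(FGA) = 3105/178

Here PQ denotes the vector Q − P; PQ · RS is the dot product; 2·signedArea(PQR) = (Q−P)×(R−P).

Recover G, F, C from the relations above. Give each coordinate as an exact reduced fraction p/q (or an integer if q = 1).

1. G_x = -6  [G divides ED with EG:GD = 3/4:1/4]
2. G_y = 3  [G divides ED with EG:GD = 3/4:1/4]
   → G = (-6, 3)
3. F_x = -171/178  [B, E, F are collinear ∩ GF ⟂ BE]
4. F_y = 327/178  [B, E, F are collinear ∩ GF ⟂ BE]
   → F = (-171/178, 327/178)
5. C_x = -17/3  [C is the centroid of △BDG]
6. C_y = -2/3  [C is the centroid of △BDG]
   → C = (-17/3, -2/3)

C = (-17/3, -2/3)
F = (-171/178, 327/178)
G = (-6, 3)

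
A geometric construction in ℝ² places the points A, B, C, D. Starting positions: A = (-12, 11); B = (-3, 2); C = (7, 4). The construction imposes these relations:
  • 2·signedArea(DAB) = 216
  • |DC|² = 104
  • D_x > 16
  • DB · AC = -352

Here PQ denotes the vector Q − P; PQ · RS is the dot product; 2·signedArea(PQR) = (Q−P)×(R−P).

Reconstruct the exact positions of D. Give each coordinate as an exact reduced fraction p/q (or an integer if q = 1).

D = (17, 6)

1. D_x = 17  [2·signedArea(DAB) = 216 ∩ DB · AC = -352]
2. D_y = 6  [2·signedArea(DAB) = 216 ∩ DB · AC = -352]
   → D = (17, 6)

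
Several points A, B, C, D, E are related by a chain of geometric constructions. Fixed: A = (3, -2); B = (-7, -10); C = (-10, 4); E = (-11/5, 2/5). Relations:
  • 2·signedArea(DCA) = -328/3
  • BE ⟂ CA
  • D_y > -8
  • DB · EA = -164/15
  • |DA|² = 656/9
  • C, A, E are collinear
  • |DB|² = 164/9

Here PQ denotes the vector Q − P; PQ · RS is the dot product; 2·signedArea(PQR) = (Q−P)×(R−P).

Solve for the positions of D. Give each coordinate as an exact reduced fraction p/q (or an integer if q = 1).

1. D_x = -11/3  [2·signedArea(DCA) = -328/3 ∩ DB · EA = -164/15]
2. D_y = -22/3  [2·signedArea(DCA) = -328/3 ∩ DB · EA = -164/15]
   → D = (-11/3, -22/3)

D = (-11/3, -22/3)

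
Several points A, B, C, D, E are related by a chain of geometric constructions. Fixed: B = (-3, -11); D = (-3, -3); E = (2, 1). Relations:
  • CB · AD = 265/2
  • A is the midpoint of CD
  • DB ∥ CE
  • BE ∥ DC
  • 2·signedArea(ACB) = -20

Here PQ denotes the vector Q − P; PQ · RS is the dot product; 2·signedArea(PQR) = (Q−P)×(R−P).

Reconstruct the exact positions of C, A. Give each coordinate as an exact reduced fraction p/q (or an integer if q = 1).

A = (-1/2, 3)
C = (2, 9)

1. C_x = 2  [DB ∥ CE ∩ BE ∥ DC]
2. C_y = 9  [DB ∥ CE ∩ BE ∥ DC]
   → C = (2, 9)
3. A_x = -1/2  [A is the midpoint of CD]
4. A_y = 3  [A is the midpoint of CD]
   → A = (-1/2, 3)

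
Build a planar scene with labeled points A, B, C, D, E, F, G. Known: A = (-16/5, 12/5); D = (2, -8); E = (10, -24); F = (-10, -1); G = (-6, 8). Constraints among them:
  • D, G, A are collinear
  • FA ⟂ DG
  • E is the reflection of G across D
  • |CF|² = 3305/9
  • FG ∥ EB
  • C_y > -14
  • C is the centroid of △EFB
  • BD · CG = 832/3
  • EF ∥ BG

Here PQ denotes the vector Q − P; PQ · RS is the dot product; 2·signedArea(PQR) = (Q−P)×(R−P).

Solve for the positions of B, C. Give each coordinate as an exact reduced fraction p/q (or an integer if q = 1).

B = (14, -15)
C = (14/3, -40/3)

1. B_x = 14  [EF ∥ BG ∩ FG ∥ EB]
2. B_y = -15  [EF ∥ BG ∩ FG ∥ EB]
   → B = (14, -15)
3. C_x = 14/3  [C is the centroid of △EFB]
4. C_y = -40/3  [C is the centroid of △EFB]
   → C = (14/3, -40/3)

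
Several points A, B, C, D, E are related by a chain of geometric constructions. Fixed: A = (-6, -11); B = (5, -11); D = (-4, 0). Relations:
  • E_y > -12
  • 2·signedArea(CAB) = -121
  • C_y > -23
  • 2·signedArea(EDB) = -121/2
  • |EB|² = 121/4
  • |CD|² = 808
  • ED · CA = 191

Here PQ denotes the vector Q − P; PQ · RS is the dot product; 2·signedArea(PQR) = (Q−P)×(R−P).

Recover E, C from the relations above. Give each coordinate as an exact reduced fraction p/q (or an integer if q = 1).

1. E_x = -1/2  [line 11·x + 9·y + 209/2 = 0 ∩ |EB|² = 121/4]
2. E_y = -11  [line 11·x + 9·y + 209/2 = 0 ∩ |EB|² = 121/4]
   → E = (-1/2, -11)
3. C_x = 14  [ED · CA = 191 ∩ 2·signedArea(CAB) = -121]
4. C_y = -22  [ED · CA = 191 ∩ 2·signedArea(CAB) = -121]
   → C = (14, -22)

C = (14, -22)
E = (-1/2, -11)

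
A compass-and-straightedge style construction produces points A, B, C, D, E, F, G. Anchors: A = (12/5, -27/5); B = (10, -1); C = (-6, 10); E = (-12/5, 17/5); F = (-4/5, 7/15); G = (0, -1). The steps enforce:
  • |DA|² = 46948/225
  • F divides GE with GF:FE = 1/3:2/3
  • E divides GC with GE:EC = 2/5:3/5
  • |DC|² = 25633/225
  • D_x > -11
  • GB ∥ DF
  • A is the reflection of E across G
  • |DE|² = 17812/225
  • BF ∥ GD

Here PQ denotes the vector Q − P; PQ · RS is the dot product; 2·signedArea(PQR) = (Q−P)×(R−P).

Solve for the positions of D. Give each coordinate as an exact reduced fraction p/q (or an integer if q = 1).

D = (-54/5, 7/15)

1. D_x = -54/5  [GB ∥ DF ∩ BF ∥ GD]
2. D_y = 7/15  [GB ∥ DF ∩ BF ∥ GD]
   → D = (-54/5, 7/15)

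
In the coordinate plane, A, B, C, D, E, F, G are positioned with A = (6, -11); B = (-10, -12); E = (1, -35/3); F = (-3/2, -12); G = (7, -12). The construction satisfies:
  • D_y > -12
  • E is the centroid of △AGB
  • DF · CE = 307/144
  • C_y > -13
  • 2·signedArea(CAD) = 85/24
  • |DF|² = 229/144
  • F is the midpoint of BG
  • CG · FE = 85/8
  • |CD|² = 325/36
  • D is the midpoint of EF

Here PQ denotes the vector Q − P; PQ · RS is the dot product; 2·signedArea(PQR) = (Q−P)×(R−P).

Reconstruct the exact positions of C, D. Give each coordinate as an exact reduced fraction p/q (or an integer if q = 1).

C = (11/4, -12)
D = (-1/4, -71/6)

1. D_x = -1/4  [D is the midpoint of EF]
2. D_y = -71/6  [D is the midpoint of EF]
   → D = (-1/4, -71/6)
3. C_x = 11/4  [2·signedArea(CAD) = 85/24 ∩ DF · CE = 307/144]
4. C_y = -12  [2·signedArea(CAD) = 85/24 ∩ DF · CE = 307/144]
   → C = (11/4, -12)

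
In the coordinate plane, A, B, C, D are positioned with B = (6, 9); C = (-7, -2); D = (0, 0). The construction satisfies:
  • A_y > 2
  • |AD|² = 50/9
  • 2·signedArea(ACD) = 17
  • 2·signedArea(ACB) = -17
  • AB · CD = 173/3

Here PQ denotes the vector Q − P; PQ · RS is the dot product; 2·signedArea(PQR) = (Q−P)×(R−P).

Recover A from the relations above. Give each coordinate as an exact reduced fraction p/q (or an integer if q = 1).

A = (-1/3, 7/3)

1. A_x = -1/3  [2·signedArea(ACB) = -17 ∩ AB · CD = 173/3]
2. A_y = 7/3  [2·signedArea(ACB) = -17 ∩ AB · CD = 173/3]
   → A = (-1/3, 7/3)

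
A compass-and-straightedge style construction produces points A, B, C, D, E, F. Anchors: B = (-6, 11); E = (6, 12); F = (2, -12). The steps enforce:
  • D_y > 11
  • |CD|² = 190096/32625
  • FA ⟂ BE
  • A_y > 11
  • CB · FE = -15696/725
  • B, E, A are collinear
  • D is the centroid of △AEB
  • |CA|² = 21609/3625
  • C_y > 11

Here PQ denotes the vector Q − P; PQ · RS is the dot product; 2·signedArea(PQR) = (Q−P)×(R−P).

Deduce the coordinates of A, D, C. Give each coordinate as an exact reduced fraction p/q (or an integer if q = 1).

1. A_x = 6/145  [B, E, A are collinear ∩ FA ⟂ BE]
2. A_y = 1668/145  [B, E, A are collinear ∩ FA ⟂ BE]
   → A = (6/145, 1668/145)
3. D_x = 2/145  [D is the centroid of △AEB]
4. D_y = 5003/435  [D is the centroid of △AEB]
   → D = (2/145, 5003/435)
5. C_x = -1734/725  [line -4·x + -24·y + 189696/725 = 0 ∩ |CD|² = 190096/32625]
6. C_y = 8193/725  [line -4·x + -24·y + 189696/725 = 0 ∩ |CD|² = 190096/32625]
   → C = (-1734/725, 8193/725)

A = (6/145, 1668/145)
C = (-1734/725, 8193/725)
D = (2/145, 5003/435)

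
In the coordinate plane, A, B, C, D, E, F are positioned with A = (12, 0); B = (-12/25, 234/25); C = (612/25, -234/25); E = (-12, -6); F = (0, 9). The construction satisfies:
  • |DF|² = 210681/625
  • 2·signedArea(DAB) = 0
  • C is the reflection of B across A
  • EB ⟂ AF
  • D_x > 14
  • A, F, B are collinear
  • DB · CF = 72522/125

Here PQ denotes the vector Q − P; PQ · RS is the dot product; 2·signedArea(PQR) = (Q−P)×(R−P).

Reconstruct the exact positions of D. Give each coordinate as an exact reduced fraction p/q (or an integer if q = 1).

D = (1836/125, -252/125)

1. D_x = 1836/125  [2·signedArea(DAB) = 0 ∩ DB · CF = 72522/125]
2. D_y = -252/125  [2·signedArea(DAB) = 0 ∩ DB · CF = 72522/125]
   → D = (1836/125, -252/125)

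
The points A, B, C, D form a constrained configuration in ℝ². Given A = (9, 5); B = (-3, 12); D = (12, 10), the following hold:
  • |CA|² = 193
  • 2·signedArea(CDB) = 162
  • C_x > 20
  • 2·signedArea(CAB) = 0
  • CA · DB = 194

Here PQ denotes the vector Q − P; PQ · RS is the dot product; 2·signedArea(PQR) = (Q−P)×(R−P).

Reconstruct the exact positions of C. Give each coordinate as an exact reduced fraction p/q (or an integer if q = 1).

1. C_x = 21  [2·signedArea(CAB) = 0 ∩ CA · DB = 194]
2. C_y = -2  [2·signedArea(CAB) = 0 ∩ CA · DB = 194]
   → C = (21, -2)

C = (21, -2)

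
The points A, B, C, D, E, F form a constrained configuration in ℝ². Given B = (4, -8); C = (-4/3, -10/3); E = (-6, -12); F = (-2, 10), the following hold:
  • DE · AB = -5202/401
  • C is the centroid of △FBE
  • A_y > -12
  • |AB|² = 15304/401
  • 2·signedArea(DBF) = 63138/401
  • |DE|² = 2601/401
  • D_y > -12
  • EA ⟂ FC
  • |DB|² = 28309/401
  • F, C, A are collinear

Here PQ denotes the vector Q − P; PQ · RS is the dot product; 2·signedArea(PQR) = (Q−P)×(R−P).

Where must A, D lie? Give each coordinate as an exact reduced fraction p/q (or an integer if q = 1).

A = (-366/401, -4710/401)
D = (-1386/401, -4761/401)

1. A_x = -366/401  [F, C, A are collinear ∩ EA ⟂ FC]
2. A_y = -4710/401  [F, C, A are collinear ∩ EA ⟂ FC]
   → A = (-366/401, -4710/401)
3. D_x = -1386/401  [DE · AB = -5202/401 ∩ 2·signedArea(DBF) = 63138/401]
4. D_y = -4761/401  [DE · AB = -5202/401 ∩ 2·signedArea(DBF) = 63138/401]
   → D = (-1386/401, -4761/401)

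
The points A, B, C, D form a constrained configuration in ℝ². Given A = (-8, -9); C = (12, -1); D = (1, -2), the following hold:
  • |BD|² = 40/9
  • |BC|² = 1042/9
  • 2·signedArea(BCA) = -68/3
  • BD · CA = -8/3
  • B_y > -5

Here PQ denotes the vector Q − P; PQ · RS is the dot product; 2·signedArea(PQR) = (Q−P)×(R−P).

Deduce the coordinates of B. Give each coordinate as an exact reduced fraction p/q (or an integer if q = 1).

1. B_x = 5/3  [2·signedArea(BCA) = -68/3 ∩ BD · CA = -8/3]
2. B_y = -4  [2·signedArea(BCA) = -68/3 ∩ BD · CA = -8/3]
   → B = (5/3, -4)

B = (5/3, -4)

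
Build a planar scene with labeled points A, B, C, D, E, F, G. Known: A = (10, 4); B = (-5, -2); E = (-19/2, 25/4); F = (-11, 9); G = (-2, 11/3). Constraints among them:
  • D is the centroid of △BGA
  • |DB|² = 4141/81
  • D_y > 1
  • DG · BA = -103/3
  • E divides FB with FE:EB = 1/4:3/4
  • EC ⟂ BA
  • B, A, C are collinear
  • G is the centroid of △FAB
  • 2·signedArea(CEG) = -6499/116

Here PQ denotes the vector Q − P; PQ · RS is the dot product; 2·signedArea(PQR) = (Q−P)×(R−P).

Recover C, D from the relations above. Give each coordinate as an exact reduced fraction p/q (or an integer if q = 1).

1. C_x = -175/29  [B, A, C are collinear ∩ EC ⟂ BA]
2. C_y = -70/29  [B, A, C are collinear ∩ EC ⟂ BA]
   → C = (-175/29, -70/29)
3. D_x = 1  [D is the centroid of △BGA]
4. D_y = 17/9  [D is the centroid of △BGA]
   → D = (1, 17/9)

C = (-175/29, -70/29)
D = (1, 17/9)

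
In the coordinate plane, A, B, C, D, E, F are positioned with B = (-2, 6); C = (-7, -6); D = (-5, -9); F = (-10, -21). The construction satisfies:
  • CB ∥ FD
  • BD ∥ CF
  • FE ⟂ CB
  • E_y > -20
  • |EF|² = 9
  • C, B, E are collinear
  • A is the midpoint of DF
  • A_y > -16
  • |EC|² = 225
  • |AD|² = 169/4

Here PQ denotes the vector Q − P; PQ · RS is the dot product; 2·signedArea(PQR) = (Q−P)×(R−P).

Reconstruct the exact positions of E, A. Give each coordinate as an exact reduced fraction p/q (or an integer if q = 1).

A = (-15/2, -15)
E = (-166/13, -258/13)

1. E_x = -166/13  [C, B, E are collinear ∩ FE ⟂ CB]
2. E_y = -258/13  [C, B, E are collinear ∩ FE ⟂ CB]
   → E = (-166/13, -258/13)
3. A_x = -15/2  [A is the midpoint of DF]
4. A_y = -15  [A is the midpoint of DF]
   → A = (-15/2, -15)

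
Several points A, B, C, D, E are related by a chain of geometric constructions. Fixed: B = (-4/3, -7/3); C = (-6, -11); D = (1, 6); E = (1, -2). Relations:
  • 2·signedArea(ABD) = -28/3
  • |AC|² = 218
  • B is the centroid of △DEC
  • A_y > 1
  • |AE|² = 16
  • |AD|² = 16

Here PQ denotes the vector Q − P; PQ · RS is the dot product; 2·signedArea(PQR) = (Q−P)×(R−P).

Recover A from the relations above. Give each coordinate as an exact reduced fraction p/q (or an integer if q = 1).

A = (1, 2)

1. A_x = 1  [line -25/3·x + 7/3·y + 11/3 = 0 ∩ |AE|² = 16]
2. A_y = 2  [line -25/3·x + 7/3·y + 11/3 = 0 ∩ |AE|² = 16]
   → A = (1, 2)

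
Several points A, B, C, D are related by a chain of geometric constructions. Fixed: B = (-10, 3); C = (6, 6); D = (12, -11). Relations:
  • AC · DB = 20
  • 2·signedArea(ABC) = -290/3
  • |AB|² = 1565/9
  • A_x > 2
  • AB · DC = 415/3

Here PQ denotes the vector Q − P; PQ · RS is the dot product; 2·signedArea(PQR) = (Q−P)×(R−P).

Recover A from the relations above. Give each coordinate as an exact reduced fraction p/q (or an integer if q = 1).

A = (8/3, -2/3)

1. A_x = 8/3  [2·signedArea(ABC) = -290/3 ∩ AC · DB = 20]
2. A_y = -2/3  [2·signedArea(ABC) = -290/3 ∩ AC · DB = 20]
   → A = (8/3, -2/3)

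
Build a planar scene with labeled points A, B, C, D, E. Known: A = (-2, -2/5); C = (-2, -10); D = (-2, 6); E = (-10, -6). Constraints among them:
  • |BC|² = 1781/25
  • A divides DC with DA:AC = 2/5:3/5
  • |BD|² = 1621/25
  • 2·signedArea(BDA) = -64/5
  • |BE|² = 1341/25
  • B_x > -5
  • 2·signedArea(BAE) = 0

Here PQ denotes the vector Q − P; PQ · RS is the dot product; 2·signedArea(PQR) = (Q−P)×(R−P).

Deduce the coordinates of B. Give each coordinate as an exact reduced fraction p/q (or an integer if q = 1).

B = (-4, -9/5)

1. B_x = -4  [2·signedArea(BAE) = 0 ∩ 2·signedArea(BDA) = -64/5]
2. B_y = -9/5  [2·signedArea(BAE) = 0 ∩ 2·signedArea(BDA) = -64/5]
   → B = (-4, -9/5)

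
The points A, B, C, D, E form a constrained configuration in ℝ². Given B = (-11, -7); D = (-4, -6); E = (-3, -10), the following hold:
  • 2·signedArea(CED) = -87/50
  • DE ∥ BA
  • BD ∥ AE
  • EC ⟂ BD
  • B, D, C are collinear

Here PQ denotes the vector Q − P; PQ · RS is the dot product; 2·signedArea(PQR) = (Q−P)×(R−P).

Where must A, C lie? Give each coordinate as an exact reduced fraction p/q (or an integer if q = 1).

1. A_x = -10  [BD ∥ AE ∩ DE ∥ BA]
2. A_y = -11  [BD ∥ AE ∩ DE ∥ BA]
   → A = (-10, -11)
3. C_x = -179/50  [B, D, C are collinear ∩ EC ⟂ BD]
4. C_y = -297/50  [B, D, C are collinear ∩ EC ⟂ BD]
   → C = (-179/50, -297/50)

A = (-10, -11)
C = (-179/50, -297/50)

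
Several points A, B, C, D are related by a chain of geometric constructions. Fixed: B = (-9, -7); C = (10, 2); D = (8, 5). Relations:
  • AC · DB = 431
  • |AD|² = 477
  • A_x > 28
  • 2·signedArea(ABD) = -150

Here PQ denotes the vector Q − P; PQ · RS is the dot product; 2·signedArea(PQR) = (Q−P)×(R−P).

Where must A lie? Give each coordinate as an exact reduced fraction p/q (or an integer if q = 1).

A = (29, 11)

1. A_x = 29  [2·signedArea(ABD) = -150 ∩ AC · DB = 431]
2. A_y = 11  [2·signedArea(ABD) = -150 ∩ AC · DB = 431]
   → A = (29, 11)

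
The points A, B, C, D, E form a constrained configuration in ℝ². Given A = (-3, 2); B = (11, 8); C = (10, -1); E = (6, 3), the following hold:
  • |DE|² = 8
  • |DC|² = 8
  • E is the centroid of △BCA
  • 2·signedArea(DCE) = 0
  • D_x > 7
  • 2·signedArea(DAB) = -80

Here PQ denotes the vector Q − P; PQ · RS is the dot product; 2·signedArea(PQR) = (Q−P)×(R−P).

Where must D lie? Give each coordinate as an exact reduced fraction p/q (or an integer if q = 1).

D = (8, 1)

1. D_x = 8  [2·signedArea(DCE) = 0 ∩ 2·signedArea(DAB) = -80]
2. D_y = 1  [2·signedArea(DCE) = 0 ∩ 2·signedArea(DAB) = -80]
   → D = (8, 1)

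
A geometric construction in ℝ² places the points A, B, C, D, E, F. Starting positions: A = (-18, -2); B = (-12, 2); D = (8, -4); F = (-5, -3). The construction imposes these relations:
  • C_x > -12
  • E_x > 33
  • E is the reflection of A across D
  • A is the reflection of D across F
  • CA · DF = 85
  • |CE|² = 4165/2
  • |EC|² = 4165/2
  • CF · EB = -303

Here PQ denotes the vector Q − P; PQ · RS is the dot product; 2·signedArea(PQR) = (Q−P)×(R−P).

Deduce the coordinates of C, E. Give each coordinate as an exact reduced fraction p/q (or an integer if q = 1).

1. E_x = 34  [E is the reflection of A across D]
2. E_y = -6  [E is the reflection of A across D]
   → E = (34, -6)
3. C_x = -23/2  [CF · EB = -303 ∩ CA · DF = 85]
4. C_y = -5/2  [CF · EB = -303 ∩ CA · DF = 85]
   → C = (-23/2, -5/2)

C = (-23/2, -5/2)
E = (34, -6)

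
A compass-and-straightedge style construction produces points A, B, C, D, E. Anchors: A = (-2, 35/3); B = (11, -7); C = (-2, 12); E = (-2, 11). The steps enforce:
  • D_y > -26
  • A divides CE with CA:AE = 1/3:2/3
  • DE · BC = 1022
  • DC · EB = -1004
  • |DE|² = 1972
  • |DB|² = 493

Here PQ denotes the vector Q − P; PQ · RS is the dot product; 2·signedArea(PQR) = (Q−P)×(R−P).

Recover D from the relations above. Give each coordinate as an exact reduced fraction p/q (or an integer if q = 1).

D = (24, -25)

1. D_x = 24  [DC · EB = -1004 ∩ DE · BC = 1022]
2. D_y = -25  [DC · EB = -1004 ∩ DE · BC = 1022]
   → D = (24, -25)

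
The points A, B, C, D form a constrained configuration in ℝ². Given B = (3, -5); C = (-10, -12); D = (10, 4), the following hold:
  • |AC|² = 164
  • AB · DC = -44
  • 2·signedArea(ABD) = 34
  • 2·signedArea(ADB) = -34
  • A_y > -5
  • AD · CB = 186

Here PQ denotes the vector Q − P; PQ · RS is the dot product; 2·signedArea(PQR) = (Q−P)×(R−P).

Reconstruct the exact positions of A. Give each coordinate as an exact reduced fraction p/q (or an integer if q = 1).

1. A_x = 0  [AD · CB = 186 ∩ 2·signedArea(ADB) = -34]
2. A_y = -4  [AD · CB = 186 ∩ 2·signedArea(ADB) = -34]
   → A = (0, -4)

A = (0, -4)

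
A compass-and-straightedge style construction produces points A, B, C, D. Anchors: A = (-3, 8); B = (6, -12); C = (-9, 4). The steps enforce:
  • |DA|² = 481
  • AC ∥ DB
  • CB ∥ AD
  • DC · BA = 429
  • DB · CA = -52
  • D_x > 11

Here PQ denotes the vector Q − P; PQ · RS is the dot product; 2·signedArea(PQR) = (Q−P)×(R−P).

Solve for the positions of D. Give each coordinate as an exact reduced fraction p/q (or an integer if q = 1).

1. D_x = 12  [AC ∥ DB ∩ CB ∥ AD]
2. D_y = -8  [AC ∥ DB ∩ CB ∥ AD]
   → D = (12, -8)

D = (12, -8)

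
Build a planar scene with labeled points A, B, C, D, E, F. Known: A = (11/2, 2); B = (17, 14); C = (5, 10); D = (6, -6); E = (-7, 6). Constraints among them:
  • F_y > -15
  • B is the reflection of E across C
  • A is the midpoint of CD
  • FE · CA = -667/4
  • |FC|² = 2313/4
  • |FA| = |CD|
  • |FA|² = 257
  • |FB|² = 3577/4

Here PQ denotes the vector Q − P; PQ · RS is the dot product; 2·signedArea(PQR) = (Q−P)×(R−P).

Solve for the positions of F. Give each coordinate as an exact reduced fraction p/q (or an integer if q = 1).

F = (13/2, -14)

1. F_x = 13/2  [line -1/2·x + 8·y + 461/4 = 0 ∩ |FC|² = 2313/4]
2. F_y = -14  [line -1/2·x + 8·y + 461/4 = 0 ∩ |FC|² = 2313/4]
   → F = (13/2, -14)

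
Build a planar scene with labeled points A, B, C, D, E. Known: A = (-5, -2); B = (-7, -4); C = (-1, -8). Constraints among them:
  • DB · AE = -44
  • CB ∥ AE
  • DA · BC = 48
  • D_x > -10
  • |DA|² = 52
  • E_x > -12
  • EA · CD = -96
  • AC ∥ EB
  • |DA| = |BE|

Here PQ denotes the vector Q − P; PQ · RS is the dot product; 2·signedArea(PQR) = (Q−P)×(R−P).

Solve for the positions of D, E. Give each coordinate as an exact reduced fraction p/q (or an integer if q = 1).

1. D_x = -9  [line -6·x + 4·y + -70 = 0 ∩ |DA|² = 52]
2. D_y = 4  [line -6·x + 4·y + -70 = 0 ∩ |DA|² = 52]
   → D = (-9, 4)
3. E_x = -11  [AC ∥ EB ∩ CB ∥ AE]
4. E_y = 2  [AC ∥ EB ∩ CB ∥ AE]
   → E = (-11, 2)

D = (-9, 4)
E = (-11, 2)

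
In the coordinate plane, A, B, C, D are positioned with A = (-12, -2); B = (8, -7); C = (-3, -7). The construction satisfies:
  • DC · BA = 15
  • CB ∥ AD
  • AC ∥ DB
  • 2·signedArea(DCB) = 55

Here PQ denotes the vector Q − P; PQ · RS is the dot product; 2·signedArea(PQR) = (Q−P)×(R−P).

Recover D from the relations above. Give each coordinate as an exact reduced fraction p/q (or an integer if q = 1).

D = (-1, -2)

1. D_x = -1  [AC ∥ DB ∩ CB ∥ AD]
2. D_y = -2  [AC ∥ DB ∩ CB ∥ AD]
   → D = (-1, -2)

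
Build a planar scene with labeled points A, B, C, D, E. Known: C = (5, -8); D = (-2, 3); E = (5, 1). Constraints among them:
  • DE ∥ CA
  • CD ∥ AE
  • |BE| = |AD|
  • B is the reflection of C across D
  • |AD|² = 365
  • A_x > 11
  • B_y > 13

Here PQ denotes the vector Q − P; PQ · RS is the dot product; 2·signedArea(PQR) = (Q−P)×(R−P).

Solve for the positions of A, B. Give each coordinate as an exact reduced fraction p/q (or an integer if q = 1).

A = (12, -10)
B = (-9, 14)

1. A_x = 12  [CD ∥ AE ∩ DE ∥ CA]
2. A_y = -10  [CD ∥ AE ∩ DE ∥ CA]
   → A = (12, -10)
3. B_x = -9  [B is the reflection of C across D]
4. B_y = 14  [B is the reflection of C across D]
   → B = (-9, 14)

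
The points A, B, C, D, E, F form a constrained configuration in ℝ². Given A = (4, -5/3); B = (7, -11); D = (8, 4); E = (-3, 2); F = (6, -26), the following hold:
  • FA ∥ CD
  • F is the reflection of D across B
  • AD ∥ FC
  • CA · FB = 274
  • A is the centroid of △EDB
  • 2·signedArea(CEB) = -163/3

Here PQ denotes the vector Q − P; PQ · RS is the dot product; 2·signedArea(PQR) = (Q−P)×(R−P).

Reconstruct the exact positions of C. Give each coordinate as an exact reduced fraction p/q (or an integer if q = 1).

1. C_x = 10  [FA ∥ CD ∩ AD ∥ FC]
2. C_y = -61/3  [FA ∥ CD ∩ AD ∥ FC]
   → C = (10, -61/3)

C = (10, -61/3)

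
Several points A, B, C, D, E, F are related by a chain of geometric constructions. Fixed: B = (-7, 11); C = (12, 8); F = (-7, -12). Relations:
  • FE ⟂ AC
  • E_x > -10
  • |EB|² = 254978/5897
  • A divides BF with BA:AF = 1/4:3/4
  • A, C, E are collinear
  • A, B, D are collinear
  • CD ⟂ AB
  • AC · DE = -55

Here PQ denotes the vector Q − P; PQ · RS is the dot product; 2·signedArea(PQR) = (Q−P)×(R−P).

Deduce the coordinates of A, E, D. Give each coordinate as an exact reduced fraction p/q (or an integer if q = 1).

A = (-7, 21/4)
D = (-7, 8)
E = (-55700/5897, 28872/5897)

1. A_x = -7  [A divides BF with BA:AF = 1/4:3/4]
2. A_y = 21/4  [A divides BF with BA:AF = 1/4:3/4]
   → A = (-7, 21/4)
3. E_x = -55700/5897  [A, C, E are collinear ∩ FE ⟂ AC]
4. E_y = 28872/5897  [A, C, E are collinear ∩ FE ⟂ AC]
   → E = (-55700/5897, 28872/5897)
5. D_x = -7  [A, B, D are collinear ∩ CD ⟂ AB]
6. D_y = 8  [A, B, D are collinear ∩ CD ⟂ AB]
   → D = (-7, 8)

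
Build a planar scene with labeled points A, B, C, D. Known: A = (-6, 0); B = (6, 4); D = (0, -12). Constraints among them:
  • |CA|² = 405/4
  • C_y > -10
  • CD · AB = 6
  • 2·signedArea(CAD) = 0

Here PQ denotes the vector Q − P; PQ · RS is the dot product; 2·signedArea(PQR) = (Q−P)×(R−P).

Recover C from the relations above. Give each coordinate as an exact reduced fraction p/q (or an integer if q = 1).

C = (-3/2, -9)

1. C_x = -3/2  [2·signedArea(CAD) = 0 ∩ CD · AB = 6]
2. C_y = -9  [2·signedArea(CAD) = 0 ∩ CD · AB = 6]
   → C = (-3/2, -9)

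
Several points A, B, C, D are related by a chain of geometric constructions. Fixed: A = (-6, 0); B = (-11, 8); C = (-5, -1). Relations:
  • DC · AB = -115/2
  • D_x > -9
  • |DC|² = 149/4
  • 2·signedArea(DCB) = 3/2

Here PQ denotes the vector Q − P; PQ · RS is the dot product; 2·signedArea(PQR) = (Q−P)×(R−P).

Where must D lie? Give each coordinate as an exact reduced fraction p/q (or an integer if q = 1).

1. D_x = -17/2  [DC · AB = -115/2 ∩ 2·signedArea(DCB) = 3/2]
2. D_y = 4  [DC · AB = -115/2 ∩ 2·signedArea(DCB) = 3/2]
   → D = (-17/2, 4)

D = (-17/2, 4)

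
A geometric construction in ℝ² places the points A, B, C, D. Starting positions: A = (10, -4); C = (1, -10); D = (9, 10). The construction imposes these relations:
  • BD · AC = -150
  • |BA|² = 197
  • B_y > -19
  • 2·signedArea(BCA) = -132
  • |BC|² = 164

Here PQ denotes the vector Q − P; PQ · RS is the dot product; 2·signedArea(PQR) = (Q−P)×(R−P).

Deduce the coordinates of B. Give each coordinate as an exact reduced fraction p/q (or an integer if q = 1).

1. B_x = 11  [2·signedArea(BCA) = -132 ∩ BD · AC = -150]
2. B_y = -18  [2·signedArea(BCA) = -132 ∩ BD · AC = -150]
   → B = (11, -18)

B = (11, -18)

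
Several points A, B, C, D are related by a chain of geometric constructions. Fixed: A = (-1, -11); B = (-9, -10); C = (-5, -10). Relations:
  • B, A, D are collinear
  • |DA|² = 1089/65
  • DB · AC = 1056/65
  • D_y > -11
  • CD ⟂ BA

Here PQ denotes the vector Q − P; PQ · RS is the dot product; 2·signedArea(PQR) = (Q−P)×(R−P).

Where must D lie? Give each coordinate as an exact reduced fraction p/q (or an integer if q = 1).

D = (-329/65, -682/65)

1. D_x = -329/65  [B, A, D are collinear ∩ CD ⟂ BA]
2. D_y = -682/65  [B, A, D are collinear ∩ CD ⟂ BA]
   → D = (-329/65, -682/65)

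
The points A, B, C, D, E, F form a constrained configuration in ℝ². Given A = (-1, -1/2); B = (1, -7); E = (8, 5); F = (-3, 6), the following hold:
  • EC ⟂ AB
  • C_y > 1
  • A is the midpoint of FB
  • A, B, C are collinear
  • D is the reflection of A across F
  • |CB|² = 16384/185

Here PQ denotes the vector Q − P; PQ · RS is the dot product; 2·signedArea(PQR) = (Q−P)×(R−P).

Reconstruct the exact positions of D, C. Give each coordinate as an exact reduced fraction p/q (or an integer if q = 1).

1. D_x = -5  [D is the reflection of A across F]
2. D_y = 25/2  [D is the reflection of A across F]
   → D = (-5, 25/2)
3. C_x = -327/185  [A, B, C are collinear ∩ EC ⟂ AB]
4. C_y = 369/185  [A, B, C are collinear ∩ EC ⟂ AB]
   → C = (-327/185, 369/185)

C = (-327/185, 369/185)
D = (-5, 25/2)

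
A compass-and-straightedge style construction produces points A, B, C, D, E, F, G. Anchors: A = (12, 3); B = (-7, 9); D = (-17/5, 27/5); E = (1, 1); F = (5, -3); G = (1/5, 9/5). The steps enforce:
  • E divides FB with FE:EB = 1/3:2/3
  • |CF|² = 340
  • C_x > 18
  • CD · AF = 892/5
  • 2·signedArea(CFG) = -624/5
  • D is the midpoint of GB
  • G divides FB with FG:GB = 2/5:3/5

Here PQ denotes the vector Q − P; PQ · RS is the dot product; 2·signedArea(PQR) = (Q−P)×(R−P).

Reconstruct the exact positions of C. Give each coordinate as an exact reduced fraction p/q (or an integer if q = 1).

C = (19, 9)

1. C_x = 19  [2·signedArea(CFG) = -624/5 ∩ CD · AF = 892/5]
2. C_y = 9  [2·signedArea(CFG) = -624/5 ∩ CD · AF = 892/5]
   → C = (19, 9)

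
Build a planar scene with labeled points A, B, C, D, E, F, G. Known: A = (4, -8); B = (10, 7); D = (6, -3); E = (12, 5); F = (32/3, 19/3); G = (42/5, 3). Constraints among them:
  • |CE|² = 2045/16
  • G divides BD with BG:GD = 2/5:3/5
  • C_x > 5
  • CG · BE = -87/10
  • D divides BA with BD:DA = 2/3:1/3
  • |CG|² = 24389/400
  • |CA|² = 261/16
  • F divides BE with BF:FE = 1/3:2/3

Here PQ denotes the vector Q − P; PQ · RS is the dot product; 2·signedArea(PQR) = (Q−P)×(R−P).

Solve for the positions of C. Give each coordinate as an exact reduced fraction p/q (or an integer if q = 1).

1. C_x = 11/2  [line -2·x + 2·y + 39/2 = 0 ∩ |CA|² = 261/16]
2. C_y = -17/4  [line -2·x + 2·y + 39/2 = 0 ∩ |CA|² = 261/16]
   → C = (11/2, -17/4)

C = (11/2, -17/4)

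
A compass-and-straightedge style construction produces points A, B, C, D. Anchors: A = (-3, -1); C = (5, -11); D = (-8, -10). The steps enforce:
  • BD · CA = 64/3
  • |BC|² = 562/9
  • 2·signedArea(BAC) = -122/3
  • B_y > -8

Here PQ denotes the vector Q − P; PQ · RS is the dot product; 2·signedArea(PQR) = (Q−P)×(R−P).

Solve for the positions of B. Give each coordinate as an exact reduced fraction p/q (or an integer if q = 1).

1. B_x = -2  [BD · CA = 64/3 ∩ 2·signedArea(BAC) = -122/3]
2. B_y = -22/3  [BD · CA = 64/3 ∩ 2·signedArea(BAC) = -122/3]
   → B = (-2, -22/3)

B = (-2, -22/3)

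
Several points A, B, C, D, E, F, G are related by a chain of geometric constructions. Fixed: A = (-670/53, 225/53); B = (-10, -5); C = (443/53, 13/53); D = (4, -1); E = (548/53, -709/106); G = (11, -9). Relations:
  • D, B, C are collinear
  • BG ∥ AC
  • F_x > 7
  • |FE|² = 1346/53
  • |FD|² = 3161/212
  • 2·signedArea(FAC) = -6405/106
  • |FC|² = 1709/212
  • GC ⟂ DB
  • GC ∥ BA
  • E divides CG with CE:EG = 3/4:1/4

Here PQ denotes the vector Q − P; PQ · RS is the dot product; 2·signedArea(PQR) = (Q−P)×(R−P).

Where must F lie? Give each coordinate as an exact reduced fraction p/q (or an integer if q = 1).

F = (401/53, -263/106)

1. F_x = 401/53  [line 4·x + 21·y + 2315/106 = 0 ∩ |FD|² = 3161/212]
2. F_y = -263/106  [line 4·x + 21·y + 2315/106 = 0 ∩ |FD|² = 3161/212]
   → F = (401/53, -263/106)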